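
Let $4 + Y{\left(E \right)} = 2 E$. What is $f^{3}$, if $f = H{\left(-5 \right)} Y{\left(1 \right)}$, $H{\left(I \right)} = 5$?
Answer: $-1000$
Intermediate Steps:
$Y{\left(E \right)} = -4 + 2 E$
$f = -10$ ($f = 5 \left(-4 + 2 \cdot 1\right) = 5 \left(-4 + 2\right) = 5 \left(-2\right) = -10$)
$f^{3} = \left(-10\right)^{3} = -1000$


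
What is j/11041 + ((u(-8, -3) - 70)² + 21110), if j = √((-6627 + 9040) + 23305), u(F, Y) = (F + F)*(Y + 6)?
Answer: 35034 + √25718/11041 ≈ 35034.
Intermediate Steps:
u(F, Y) = 2*F*(6 + Y) (u(F, Y) = (2*F)*(6 + Y) = 2*F*(6 + Y))
j = √25718 (j = √(2413 + 23305) = √25718 ≈ 160.37)
j/11041 + ((u(-8, -3) - 70)² + 21110) = √25718/11041 + ((2*(-8)*(6 - 3) - 70)² + 21110) = √25718*(1/11041) + ((2*(-8)*3 - 70)² + 21110) = √25718/11041 + ((-48 - 70)² + 21110) = √25718/11041 + ((-118)² + 21110) = √25718/11041 + (13924 + 21110) = √25718/11041 + 35034 = 35034 + √25718/11041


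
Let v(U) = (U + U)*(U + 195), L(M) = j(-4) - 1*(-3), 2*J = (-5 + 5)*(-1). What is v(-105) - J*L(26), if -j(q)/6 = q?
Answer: -18900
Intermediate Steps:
J = 0 (J = ((-5 + 5)*(-1))/2 = (0*(-1))/2 = (½)*0 = 0)
j(q) = -6*q
L(M) = 27 (L(M) = -6*(-4) - 1*(-3) = 24 + 3 = 27)
v(U) = 2*U*(195 + U) (v(U) = (2*U)*(195 + U) = 2*U*(195 + U))
v(-105) - J*L(26) = 2*(-105)*(195 - 105) - 0*27 = 2*(-105)*90 - 1*0 = -18900 + 0 = -18900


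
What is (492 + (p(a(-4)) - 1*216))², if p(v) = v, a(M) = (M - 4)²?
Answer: 115600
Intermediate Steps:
a(M) = (-4 + M)²
(492 + (p(a(-4)) - 1*216))² = (492 + ((-4 - 4)² - 1*216))² = (492 + ((-8)² - 216))² = (492 + (64 - 216))² = (492 - 152)² = 340² = 115600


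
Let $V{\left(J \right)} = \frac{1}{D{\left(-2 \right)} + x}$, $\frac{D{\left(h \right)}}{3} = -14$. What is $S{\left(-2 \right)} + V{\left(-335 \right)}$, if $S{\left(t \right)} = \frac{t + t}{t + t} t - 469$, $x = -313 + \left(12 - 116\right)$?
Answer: $- \frac{216190}{459} \approx -471.0$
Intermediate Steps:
$D{\left(h \right)} = -42$ ($D{\left(h \right)} = 3 \left(-14\right) = -42$)
$x = -417$ ($x = -313 - 104 = -417$)
$S{\left(t \right)} = -469 + t$ ($S{\left(t \right)} = \frac{2 t}{2 t} t - 469 = 2 t \frac{1}{2 t} t - 469 = 1 t - 469 = t - 469 = -469 + t$)
$V{\left(J \right)} = - \frac{1}{459}$ ($V{\left(J \right)} = \frac{1}{-42 - 417} = \frac{1}{-459} = - \frac{1}{459}$)
$S{\left(-2 \right)} + V{\left(-335 \right)} = \left(-469 - 2\right) - \frac{1}{459} = -471 - \frac{1}{459} = - \frac{216190}{459}$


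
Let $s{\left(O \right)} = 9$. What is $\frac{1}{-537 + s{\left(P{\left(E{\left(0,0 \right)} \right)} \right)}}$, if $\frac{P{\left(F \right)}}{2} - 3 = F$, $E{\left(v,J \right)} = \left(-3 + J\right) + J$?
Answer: $- \frac{1}{528} \approx -0.0018939$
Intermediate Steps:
$E{\left(v,J \right)} = -3 + 2 J$
$P{\left(F \right)} = 6 + 2 F$
$\frac{1}{-537 + s{\left(P{\left(E{\left(0,0 \right)} \right)} \right)}} = \frac{1}{-537 + 9} = \frac{1}{-528} = - \frac{1}{528}$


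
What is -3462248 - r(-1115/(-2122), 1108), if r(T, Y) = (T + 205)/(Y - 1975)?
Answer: -2123251138609/613258 ≈ -3.4622e+6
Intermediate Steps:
r(T, Y) = (205 + T)/(-1975 + Y)
-3462248 - r(-1115/(-2122), 1108) = -3462248 - (205 - 1115/(-2122))/(-1975 + 1108) = -3462248 - (205 - 1115*(-1/2122))/(-867) = -3462248 - (-1)*(205 + 1115/2122)/867 = -3462248 - (-1)*436125/(867*2122) = -3462248 - 1*(-145375/613258) = -3462248 + 145375/613258 = -2123251138609/613258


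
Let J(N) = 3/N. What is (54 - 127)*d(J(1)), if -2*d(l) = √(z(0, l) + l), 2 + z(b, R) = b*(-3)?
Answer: 73/2 ≈ 36.500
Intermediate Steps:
z(b, R) = -2 - 3*b (z(b, R) = -2 + b*(-3) = -2 - 3*b)
d(l) = -√(-2 + l)/2 (d(l) = -√((-2 - 3*0) + l)/2 = -√((-2 + 0) + l)/2 = -√(-2 + l)/2)
(54 - 127)*d(J(1)) = (54 - 127)*(-√(-2 + 3/1)/2) = -(-73)*√(-2 + 3*1)/2 = -(-73)*√(-2 + 3)/2 = -(-73)*√1/2 = -(-73)/2 = -73*(-½) = 73/2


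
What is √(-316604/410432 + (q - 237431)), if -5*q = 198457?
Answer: I*√37676447040515/11660 ≈ 526.42*I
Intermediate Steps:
q = -198457/5 (q = -⅕*198457 = -198457/5 ≈ -39691.)
√(-316604/410432 + (q - 237431)) = √(-316604/410432 + (-198457/5 - 237431)) = √(-316604*1/410432 - 1385612/5) = √(-79151/102608 - 1385612/5) = √(-142175271851/513040) = I*√37676447040515/11660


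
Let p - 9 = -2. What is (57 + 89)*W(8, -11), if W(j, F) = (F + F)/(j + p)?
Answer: -3212/15 ≈ -214.13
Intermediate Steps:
p = 7 (p = 9 - 2 = 7)
W(j, F) = 2*F/(7 + j) (W(j, F) = (F + F)/(j + 7) = (2*F)/(7 + j) = 2*F/(7 + j))
(57 + 89)*W(8, -11) = (57 + 89)*(2*(-11)/(7 + 8)) = 146*(2*(-11)/15) = 146*(2*(-11)*(1/15)) = 146*(-22/15) = -3212/15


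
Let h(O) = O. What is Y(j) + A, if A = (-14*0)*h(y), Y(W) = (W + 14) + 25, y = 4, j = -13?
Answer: 26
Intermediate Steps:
Y(W) = 39 + W (Y(W) = (14 + W) + 25 = 39 + W)
A = 0 (A = -14*0*4 = 0*4 = 0)
Y(j) + A = (39 - 13) + 0 = 26 + 0 = 26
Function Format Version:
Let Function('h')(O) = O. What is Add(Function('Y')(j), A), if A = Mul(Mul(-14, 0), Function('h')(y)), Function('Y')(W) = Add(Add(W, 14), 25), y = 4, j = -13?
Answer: 26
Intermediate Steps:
Function('Y')(W) = Add(39, W) (Function('Y')(W) = Add(Add(14, W), 25) = Add(39, W))
A = 0 (A = Mul(Mul(-14, 0), 4) = Mul(0, 4) = 0)
Add(Function('Y')(j), A) = Add(Add(39, -13), 0) = Add(26, 0) = 26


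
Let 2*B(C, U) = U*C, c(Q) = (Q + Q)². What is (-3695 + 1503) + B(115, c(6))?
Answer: 6088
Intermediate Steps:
c(Q) = 4*Q² (c(Q) = (2*Q)² = 4*Q²)
B(C, U) = C*U/2 (B(C, U) = (U*C)/2 = (C*U)/2 = C*U/2)
(-3695 + 1503) + B(115, c(6)) = (-3695 + 1503) + (½)*115*(4*6²) = -2192 + (½)*115*(4*36) = -2192 + (½)*115*144 = -2192 + 8280 = 6088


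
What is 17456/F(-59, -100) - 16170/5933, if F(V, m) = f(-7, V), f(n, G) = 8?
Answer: 12929636/5933 ≈ 2179.3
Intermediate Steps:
F(V, m) = 8
17456/F(-59, -100) - 16170/5933 = 17456/8 - 16170/5933 = 17456*(1/8) - 16170*1/5933 = 2182 - 16170/5933 = 12929636/5933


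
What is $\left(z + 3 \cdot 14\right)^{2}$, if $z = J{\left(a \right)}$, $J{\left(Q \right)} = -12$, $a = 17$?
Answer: $900$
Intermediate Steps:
$z = -12$
$\left(z + 3 \cdot 14\right)^{2} = \left(-12 + 3 \cdot 14\right)^{2} = \left(-12 + 42\right)^{2} = 30^{2} = 900$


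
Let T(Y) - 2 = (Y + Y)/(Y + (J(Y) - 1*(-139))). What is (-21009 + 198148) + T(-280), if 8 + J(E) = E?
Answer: 75994049/429 ≈ 1.7714e+5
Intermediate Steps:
J(E) = -8 + E
T(Y) = 2 + 2*Y/(131 + 2*Y) (T(Y) = 2 + (Y + Y)/(Y + ((-8 + Y) - 1*(-139))) = 2 + (2*Y)/(Y + ((-8 + Y) + 139)) = 2 + (2*Y)/(Y + (131 + Y)) = 2 + (2*Y)/(131 + 2*Y) = 2 + 2*Y/(131 + 2*Y))
(-21009 + 198148) + T(-280) = (-21009 + 198148) + 2*(131 + 3*(-280))/(131 + 2*(-280)) = 177139 + 2*(131 - 840)/(131 - 560) = 177139 + 2*(-709)/(-429) = 177139 + 2*(-1/429)*(-709) = 177139 + 1418/429 = 75994049/429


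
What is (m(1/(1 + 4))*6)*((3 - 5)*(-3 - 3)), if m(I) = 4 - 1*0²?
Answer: 288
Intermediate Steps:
m(I) = 4 (m(I) = 4 - 1*0 = 4 + 0 = 4)
(m(1/(1 + 4))*6)*((3 - 5)*(-3 - 3)) = (4*6)*((3 - 5)*(-3 - 3)) = 24*(-2*(-6)) = 24*12 = 288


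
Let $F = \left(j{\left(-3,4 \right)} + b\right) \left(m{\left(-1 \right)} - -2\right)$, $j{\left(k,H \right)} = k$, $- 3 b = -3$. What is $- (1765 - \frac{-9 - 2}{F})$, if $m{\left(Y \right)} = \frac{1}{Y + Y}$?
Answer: $- \frac{5284}{3} \approx -1761.3$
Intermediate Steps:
$b = 1$ ($b = \left(- \frac{1}{3}\right) \left(-3\right) = 1$)
$m{\left(Y \right)} = \frac{1}{2 Y}$
$F = -3$ ($F = \left(-3 + 1\right) \left(\frac{1}{2 \left(-1\right)} - -2\right) = - 2 \left(\frac{1}{2} \left(-1\right) + 2\right) = - 2 \left(- \frac{1}{2} + 2\right) = \left(-2\right) \frac{3}{2} = -3$)
$- (1765 - \frac{-9 - 2}{F}) = - (1765 - \frac{-9 - 2}{-3}) = - (1765 - \left(- \frac{1}{3}\right) \left(-11\right)) = - (1765 - \frac{11}{3}) = \left(-1\right) \frac{5284}{3} = - \frac{5284}{3}$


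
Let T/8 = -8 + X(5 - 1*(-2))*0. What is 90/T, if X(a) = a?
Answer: -45/32 ≈ -1.4063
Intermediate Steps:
T = -64 (T = 8*(-8 + (5 - 1*(-2))*0) = 8*(-8 + (5 + 2)*0) = 8*(-8 + 7*0) = 8*(-8 + 0) = 8*(-8) = -64)
90/T = 90/(-64) = 90*(-1/64) = -45/32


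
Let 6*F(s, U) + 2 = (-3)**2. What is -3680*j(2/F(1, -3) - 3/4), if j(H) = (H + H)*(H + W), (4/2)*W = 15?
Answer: -2943540/49 ≈ -60072.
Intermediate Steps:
W = 15/2 (W = (1/2)*15 = 15/2 ≈ 7.5000)
F(s, U) = 7/6 (F(s, U) = -1/3 + (1/6)*(-3)**2 = -1/3 + (1/6)*9 = -1/3 + 3/2 = 7/6)
j(H) = 2*H*(15/2 + H) (j(H) = (H + H)*(H + 15/2) = (2*H)*(15/2 + H) = 2*H*(15/2 + H))
-3680*j(2/F(1, -3) - 3/4) = -3680*(2/(7/6) - 3/4)*(15 + 2*(2/(7/6) - 3/4)) = -3680*(2*(6/7) - 3*1/4)*(15 + 2*(2*(6/7) - 3*1/4)) = -3680*(12/7 - 3/4)*(15 + 2*(12/7 - 3/4)) = -24840*(15 + 2*(27/28))/7 = -24840*(15 + 27/14)/7 = -24840*237/(7*14) = -3680*6399/392 = -2943540/49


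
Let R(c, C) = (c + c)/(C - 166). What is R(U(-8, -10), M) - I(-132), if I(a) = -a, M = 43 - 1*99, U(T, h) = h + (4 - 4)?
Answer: -14642/111 ≈ -131.91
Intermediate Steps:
U(T, h) = h (U(T, h) = h + 0 = h)
M = -56 (M = 43 - 99 = -56)
R(c, C) = 2*c/(-166 + C) (R(c, C) = (2*c)/(-166 + C) = 2*c/(-166 + C))
R(U(-8, -10), M) - I(-132) = 2*(-10)/(-166 - 56) - (-1)*(-132) = 2*(-10)/(-222) - 1*132 = 2*(-10)*(-1/222) - 132 = 10/111 - 132 = -14642/111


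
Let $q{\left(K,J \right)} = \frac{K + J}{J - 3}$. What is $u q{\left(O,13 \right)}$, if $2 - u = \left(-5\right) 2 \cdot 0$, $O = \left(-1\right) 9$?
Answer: $\frac{4}{5} \approx 0.8$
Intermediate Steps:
$O = -9$
$u = 2$ ($u = 2 - \left(-5\right) 2 \cdot 0 = 2 - \left(-10\right) 0 = 2 - 0 = 2 + 0 = 2$)
$q{\left(K,J \right)} = \frac{J + K}{-3 + J}$
$u q{\left(O,13 \right)} = 2 \frac{13 - 9}{-3 + 13} = 2 \cdot \frac{1}{10} \cdot 4 = 2 \cdot \frac{2}{5} = \frac{4}{5}$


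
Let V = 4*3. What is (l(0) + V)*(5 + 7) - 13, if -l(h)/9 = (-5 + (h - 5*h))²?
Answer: -2569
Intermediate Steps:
V = 12
l(h) = -9*(-5 - 4*h)² (l(h) = -9*(-5 + (h - 5*h))² = -9*(-5 - 4*h)²)
(l(0) + V)*(5 + 7) - 13 = (-9*(5 + 4*0)² + 12)*(5 + 7) - 13 = (-9*(5 + 0)² + 12)*12 - 13 = (-9*5² + 12)*12 - 13 = (-9*25 + 12)*12 - 13 = (-225 + 12)*12 - 13 = -213*12 - 13 = -2556 - 13 = -2569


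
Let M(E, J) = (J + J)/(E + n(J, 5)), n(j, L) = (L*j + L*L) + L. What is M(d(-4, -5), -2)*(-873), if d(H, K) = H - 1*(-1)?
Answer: 3492/17 ≈ 205.41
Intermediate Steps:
n(j, L) = L + L² + L*j (n(j, L) = (L*j + L²) + L = (L² + L*j) + L = L + L² + L*j)
d(H, K) = 1 + H (d(H, K) = H + 1 = 1 + H)
M(E, J) = 2*J/(30 + E + 5*J) (M(E, J) = (J + J)/(E + 5*(1 + 5 + J)) = (2*J)/(E + 5*(6 + J)) = (2*J)/(E + (30 + 5*J)) = (2*J)/(30 + E + 5*J) = 2*J/(30 + E + 5*J))
M(d(-4, -5), -2)*(-873) = (2*(-2)/(30 + (1 - 4) + 5*(-2)))*(-873) = (2*(-2)/(30 - 3 - 10))*(-873) = (2*(-2)/17)*(-873) = (2*(-2)*(1/17))*(-873) = -4/17*(-873) = 3492/17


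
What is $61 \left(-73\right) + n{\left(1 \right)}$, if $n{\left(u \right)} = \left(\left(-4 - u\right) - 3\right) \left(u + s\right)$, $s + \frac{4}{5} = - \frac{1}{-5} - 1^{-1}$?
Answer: $- \frac{22241}{5} \approx -4448.2$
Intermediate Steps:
$s = - \frac{8}{5}$ ($s = - \frac{4}{5} - \frac{4}{5} = - \frac{8}{5} \approx -1.6$)
$n{\left(u \right)} = \left(-7 - u\right) \left(- \frac{8}{5} + u\right)$ ($n{\left(u \right)} = \left(\left(-4 - u\right) - 3\right) \left(u - \frac{8}{5}\right) = \left(-7 - u\right) \left(- \frac{8}{5} + u\right)$)
$61 \left(-73\right) + n{\left(1 \right)} = 61 \left(-73\right) - - \frac{24}{5} = -4453 - - \frac{24}{5} = -4453 + \frac{24}{5} = - \frac{22241}{5}$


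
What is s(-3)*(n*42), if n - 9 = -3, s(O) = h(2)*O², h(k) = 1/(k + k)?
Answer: 567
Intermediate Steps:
h(k) = 1/(2*k)
s(O) = O²/4 (s(O) = ((½)/2)*O² = ((½)*(½))*O² = O²/4)
n = 6 (n = 9 - 3 = 6)
s(-3)*(n*42) = ((¼)*(-3)²)*(6*42) = ((¼)*9)*252 = (9/4)*252 = 567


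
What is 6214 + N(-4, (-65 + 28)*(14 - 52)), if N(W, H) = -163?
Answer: 6051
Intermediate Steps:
6214 + N(-4, (-65 + 28)*(14 - 52)) = 6214 - 163 = 6051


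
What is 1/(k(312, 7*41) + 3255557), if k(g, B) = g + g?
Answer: 1/3256181 ≈ 3.0711e-7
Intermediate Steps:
k(g, B) = 2*g
1/(k(312, 7*41) + 3255557) = 1/(2*312 + 3255557) = 1/(624 + 3255557) = 1/3256181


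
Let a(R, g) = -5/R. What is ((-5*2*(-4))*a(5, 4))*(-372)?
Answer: 14880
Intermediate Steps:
((-5*2*(-4))*a(5, 4))*(-372) = ((-5*2*(-4))*(-5/5))*(-372) = ((-10*(-4))*(-5*1/5))*(-372) = (40*(-1))*(-372) = -40*(-372) = 14880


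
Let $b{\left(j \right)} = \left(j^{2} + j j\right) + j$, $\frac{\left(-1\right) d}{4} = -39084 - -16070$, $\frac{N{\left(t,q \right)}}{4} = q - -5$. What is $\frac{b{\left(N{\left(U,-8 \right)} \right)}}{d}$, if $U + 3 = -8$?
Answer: $\frac{69}{23014} \approx 0.0029982$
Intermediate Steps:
$U = -11$ ($U = -3 - 8 = -11$)
$N{\left(t,q \right)} = 20 + 4 q$ ($N{\left(t,q \right)} = 4 \left(q - -5\right) = 4 \left(q + 5\right) = 4 \left(5 + q\right) = 20 + 4 q$)
$d = 92056$ ($d = - 4 \left(-39084 - -16070\right) = - 4 \left(-39084 + 16070\right) = \left(-4\right) \left(-23014\right) = 92056$)
$b{\left(j \right)} = j + 2 j^{2}$ ($b{\left(j \right)} = \left(j^{2} + j^{2}\right) + j = 2 j^{2} + j = j + 2 j^{2}$)
$\frac{b{\left(N{\left(U,-8 \right)} \right)}}{d} = \frac{\left(20 + 4 \left(-8\right)\right) \left(1 + 2 \left(20 + 4 \left(-8\right)\right)\right)}{92056} = \left(20 - 32\right) \left(1 + 2 \left(20 - 32\right)\right) \frac{1}{92056} = - 12 \left(1 + 2 \left(-12\right)\right) \frac{1}{92056} = - 12 \left(1 - 24\right) \frac{1}{92056} = \left(-12\right) \left(-23\right) \frac{1}{92056} = 276 \cdot \frac{1}{92056} = \frac{69}{23014}$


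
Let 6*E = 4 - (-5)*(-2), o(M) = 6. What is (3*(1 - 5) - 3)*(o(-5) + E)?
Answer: -75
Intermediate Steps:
E = -1 (E = (4 - (-5)*(-2))/6 = (4 - 1*10)/6 = (4 - 10)/6 = (⅙)*(-6) = -1)
(3*(1 - 5) - 3)*(o(-5) + E) = (3*(1 - 5) - 3)*(6 - 1) = (3*(-4) - 3)*5 = (-12 - 3)*5 = -15*5 = -75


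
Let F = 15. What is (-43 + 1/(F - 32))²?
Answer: 535824/289 ≈ 1854.1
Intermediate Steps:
(-43 + 1/(F - 32))² = (-43 + 1/(15 - 32))² = (-43 + 1/(-17))² = (-43 - 1/17)² = (-732/17)² = 535824/289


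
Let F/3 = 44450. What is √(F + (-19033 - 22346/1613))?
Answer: 5*√11895615307/1613 ≈ 338.09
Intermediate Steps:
F = 133350 (F = 3*44450 = 133350)
√(F + (-19033 - 22346/1613)) = √(133350 + (-19033 - 22346/1613)) = √(133350 - 30722575/1613) = √(184370975/1613) = 5*√11895615307/1613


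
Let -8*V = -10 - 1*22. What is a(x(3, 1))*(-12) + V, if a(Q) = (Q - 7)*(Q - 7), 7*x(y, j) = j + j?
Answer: -26312/49 ≈ -536.98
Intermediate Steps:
x(y, j) = 2*j/7 (x(y, j) = (j + j)/7 = (2*j)/7 = 2*j/7)
a(Q) = (-7 + Q)² (a(Q) = (-7 + Q)*(-7 + Q) = (-7 + Q)²)
V = 4 (V = -(-10 - 1*22)/8 = -(-10 - 22)/8 = -⅛*(-32) = 4)
a(x(3, 1))*(-12) + V = (-7 + (2/7)*1)²*(-12) + 4 = (-7 + 2/7)²*(-12) + 4 = (-47/7)²*(-12) + 4 = (2209/49)*(-12) + 4 = -26508/49 + 4 = -26312/49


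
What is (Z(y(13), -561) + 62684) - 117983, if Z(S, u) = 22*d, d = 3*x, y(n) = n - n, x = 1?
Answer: -55233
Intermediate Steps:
y(n) = 0
d = 3 (d = 3*1 = 3)
Z(S, u) = 66 (Z(S, u) = 22*3 = 66)
(Z(y(13), -561) + 62684) - 117983 = (66 + 62684) - 117983 = 62750 - 117983 = -55233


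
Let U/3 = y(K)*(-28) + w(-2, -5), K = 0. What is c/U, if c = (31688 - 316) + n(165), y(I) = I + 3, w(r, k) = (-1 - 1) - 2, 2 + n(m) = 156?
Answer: -1433/12 ≈ -119.42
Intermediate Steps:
n(m) = 154 (n(m) = -2 + 156 = 154)
w(r, k) = -4 (w(r, k) = -2 - 2 = -4)
y(I) = 3 + I
U = -264 (U = 3*((3 + 0)*(-28) - 4) = 3*(3*(-28) - 4) = 3*(-84 - 4) = 3*(-88) = -264)
c = 31526 (c = (31688 - 316) + 154 = 31372 + 154 = 31526)
c/U = 31526/(-264) = 31526*(-1/264) = -1433/12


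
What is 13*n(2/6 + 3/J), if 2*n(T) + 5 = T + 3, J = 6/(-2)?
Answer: -52/3 ≈ -17.333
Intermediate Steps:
J = -3 (J = 6*(-½) = -3)
n(T) = -1 + T/2 (n(T) = -5/2 + (T + 3)/2 = -5/2 + (3 + T)/2 = -5/2 + (3/2 + T/2) = -1 + T/2)
13*n(2/6 + 3/J) = 13*(-1 + (2/6 + 3/(-3))/2) = 13*(-1 + (2*(⅙) + 3*(-⅓))/2) = 13*(-1 + (⅓ - 1)/2) = 13*(-1 + (½)*(-⅔)) = 13*(-1 - ⅓) = 13*(-4/3) = -52/3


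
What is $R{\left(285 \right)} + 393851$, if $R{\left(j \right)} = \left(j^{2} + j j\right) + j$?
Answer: $556586$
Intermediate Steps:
$R{\left(j \right)} = j + 2 j^{2}$ ($R{\left(j \right)} = \left(j^{2} + j^{2}\right) + j = 2 j^{2} + j = j + 2 j^{2}$)
$R{\left(285 \right)} + 393851 = 285 \left(1 + 2 \cdot 285\right) + 393851 = 285 \left(1 + 570\right) + 393851 = 285 \cdot 571 + 393851 = 162735 + 393851 = 556586$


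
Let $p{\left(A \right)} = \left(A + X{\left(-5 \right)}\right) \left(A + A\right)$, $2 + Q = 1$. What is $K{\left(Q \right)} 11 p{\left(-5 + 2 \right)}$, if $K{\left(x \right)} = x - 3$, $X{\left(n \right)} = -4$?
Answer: $-1848$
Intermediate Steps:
$Q = -1$ ($Q = -2 + 1 = -1$)
$K{\left(x \right)} = -3 + x$
$p{\left(A \right)} = 2 A \left(-4 + A\right)$ ($p{\left(A \right)} = \left(A - 4\right) \left(A + A\right) = \left(-4 + A\right) 2 A = 2 A \left(-4 + A\right)$)
$K{\left(Q \right)} 11 p{\left(-5 + 2 \right)} = \left(-3 - 1\right) 11 \cdot 2 \left(-5 + 2\right) \left(-4 + \left(-5 + 2\right)\right) = \left(-4\right) 11 \cdot 2 \left(-3\right) \left(-4 - 3\right) = - 44 \cdot 2 \left(-3\right) \left(-7\right) = \left(-44\right) 42 = -1848$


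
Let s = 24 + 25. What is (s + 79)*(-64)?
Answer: -8192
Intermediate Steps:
s = 49
(s + 79)*(-64) = (49 + 79)*(-64) = 128*(-64) = -8192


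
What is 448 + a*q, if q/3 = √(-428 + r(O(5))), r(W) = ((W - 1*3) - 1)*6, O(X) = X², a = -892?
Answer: 448 - 2676*I*√302 ≈ 448.0 - 46504.0*I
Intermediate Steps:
r(W) = -24 + 6*W (r(W) = ((W - 3) - 1)*6 = ((-3 + W) - 1)*6 = (-4 + W)*6 = -24 + 6*W)
q = 3*I*√302 (q = 3*√(-428 + (-24 + 6*5²)) = 3*√(-428 + (-24 + 6*25)) = 3*√(-428 + (-24 + 150)) = 3*√(-428 + 126) = 3*√(-302) = 3*(I*√302) = 3*I*√302 ≈ 52.134*I)
448 + a*q = 448 - 2676*I*√302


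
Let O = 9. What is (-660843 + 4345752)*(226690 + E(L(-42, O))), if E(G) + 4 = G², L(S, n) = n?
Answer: 835615759203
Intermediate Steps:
E(G) = -4 + G²
(-660843 + 4345752)*(226690 + E(L(-42, O))) = (-660843 + 4345752)*(226690 + (-4 + 9²)) = 3684909*(226690 + (-4 + 81)) = 3684909*(226690 + 77) = 3684909*226767 = 835615759203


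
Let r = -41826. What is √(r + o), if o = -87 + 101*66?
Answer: I*√35247 ≈ 187.74*I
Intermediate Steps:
o = 6579 (o = -87 + 6666 = 6579)
√(r + o) = √(-41826 + 6579) = √(-35247) = I*√35247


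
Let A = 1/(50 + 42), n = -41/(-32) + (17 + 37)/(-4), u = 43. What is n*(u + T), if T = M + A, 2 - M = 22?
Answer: -35989/128 ≈ -281.16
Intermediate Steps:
M = -20 (M = 2 - 1*22 = 2 - 22 = -20)
n = -391/32 (n = -41*(-1/32) + 54*(-¼) = 41/32 - 27/2 = -391/32 ≈ -12.219)
A = 1/92 ≈ 0.010870
T = -1839/92 (T = -20 + 1/92 = -1839/92 ≈ -19.989)
n*(u + T) = -391*(43 - 1839/92)/32 = -391/32*2117/92 = -35989/128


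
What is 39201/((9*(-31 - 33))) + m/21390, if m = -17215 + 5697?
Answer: -46952431/684480 ≈ -68.596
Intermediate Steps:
m = -11518
39201/((9*(-31 - 33))) + m/21390 = 39201/((9*(-31 - 33))) - 11518/21390 = 39201/((9*(-64))) - 11518*1/21390 = 39201/(-576) - 5759/10695 = 39201*(-1/576) - 5759/10695 = -13067/192 - 5759/10695 = -46952431/684480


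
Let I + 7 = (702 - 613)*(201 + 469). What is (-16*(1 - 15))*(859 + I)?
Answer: 13547968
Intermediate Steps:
I = 59623 (I = -7 + (702 - 613)*(201 + 469) = -7 + 89*670 = -7 + 59630 = 59623)
(-16*(1 - 15))*(859 + I) = (-16*(1 - 15))*(859 + 59623) = -16*(-14)*60482 = 224*60482 = 13547968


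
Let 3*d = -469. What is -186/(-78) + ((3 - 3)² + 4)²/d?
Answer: 13915/6097 ≈ 2.2823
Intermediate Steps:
d = -469/3 (d = (⅓)*(-469) = -469/3 ≈ -156.33)
-186/(-78) + ((3 - 3)² + 4)²/d = -186/(-78) + ((3 - 3)² + 4)²/(-469/3) = -186*(-1/78) + (0² + 4)²*(-3/469) = 31/13 + (0 + 4)²*(-3/469) = 31/13 + 4²*(-3/469) = 31/13 + 16*(-3/469) = 31/13 - 48/469 = 13915/6097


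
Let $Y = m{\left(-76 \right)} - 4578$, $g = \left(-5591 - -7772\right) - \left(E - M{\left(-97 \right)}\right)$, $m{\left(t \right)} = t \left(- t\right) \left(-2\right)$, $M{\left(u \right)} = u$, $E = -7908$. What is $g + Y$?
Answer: $16966$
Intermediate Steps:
$m{\left(t \right)} = 2 t^{2}$ ($m{\left(t \right)} = - t^{2} \left(-2\right) = 2 t^{2}$)
$g = 9992$ ($g = \left(-5591 - -7772\right) - \left(-7908 - -97\right) = \left(-5591 + 7772\right) - \left(-7908 + 97\right) = 2181 - -7811 = 2181 + 7811 = 9992$)
$Y = 6974$ ($Y = 2 \left(-76\right)^{2} - 4578 = 2 \cdot 5776 - 4578 = 11552 - 4578 = 6974$)
$g + Y = 9992 + 6974 = 16966$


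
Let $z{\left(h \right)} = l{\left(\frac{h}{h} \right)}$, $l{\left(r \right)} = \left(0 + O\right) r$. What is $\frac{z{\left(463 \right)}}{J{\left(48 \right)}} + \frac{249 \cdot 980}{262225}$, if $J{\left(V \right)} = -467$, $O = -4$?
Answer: $\frac{23001248}{24491815} \approx 0.93914$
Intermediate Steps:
$l{\left(r \right)} = - 4 r$ ($l{\left(r \right)} = \left(0 - 4\right) r = - 4 r$)
$z{\left(h \right)} = -4$ ($z{\left(h \right)} = - 4 \frac{h}{h} = \left(-4\right) 1 = -4$)
$\frac{z{\left(463 \right)}}{J{\left(48 \right)}} + \frac{249 \cdot 980}{262225} = - \frac{4}{-467} + \frac{249 \cdot 980}{262225} = \left(-4\right) \left(- \frac{1}{467}\right) + 244020 \cdot \frac{1}{262225} = \frac{4}{467} + \frac{48804}{52445} = \frac{23001248}{24491815}$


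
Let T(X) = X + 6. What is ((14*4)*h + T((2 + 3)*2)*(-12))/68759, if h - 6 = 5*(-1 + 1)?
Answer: 144/68759 ≈ 0.0020943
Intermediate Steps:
T(X) = 6 + X
h = 6 (h = 6 + 5*(-1 + 1) = 6 + 5*0 = 6 + 0 = 6)
((14*4)*h + T((2 + 3)*2)*(-12))/68759 = ((14*4)*6 + (6 + (2 + 3)*2)*(-12))/68759 = (56*6 + (6 + 5*2)*(-12))*(1/68759) = (336 + (6 + 10)*(-12))*(1/68759) = (336 + 16*(-12))*(1/68759) = (336 - 192)*(1/68759) = 144*(1/68759) = 144/68759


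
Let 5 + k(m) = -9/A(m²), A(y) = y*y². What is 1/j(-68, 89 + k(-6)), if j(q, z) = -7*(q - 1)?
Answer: 1/483 ≈ 0.0020704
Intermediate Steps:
A(y) = y³
k(m) = -5 - 9/m⁶
j(q, z) = 7 - 7*q (j(q, z) = -7*(-1 + q) = 7 - 7*q)
1/j(-68, 89 + k(-6)) = 1/(7 - 7*(-68)) = 1/(7 + 476) = 1/483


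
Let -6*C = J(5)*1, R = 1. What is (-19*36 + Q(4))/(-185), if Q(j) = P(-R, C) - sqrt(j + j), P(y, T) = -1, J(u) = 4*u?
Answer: 137/37 + 2*sqrt(2)/185 ≈ 3.7180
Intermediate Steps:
C = -10/3 (C = -4*5/6 = -10/3 ≈ -3.3333)
Q(j) = -1 - sqrt(2)*sqrt(j) (Q(j) = -1 - sqrt(j + j) = -1 - sqrt(2*j) = -1 - sqrt(2)*sqrt(j))
(-19*36 + Q(4))/(-185) = (-19*36 + (-1 - sqrt(2)*sqrt(4)))/(-185) = (-684 + (-1 - 1*sqrt(2)*2))*(-1/185) = (-684 + (-1 - 2*sqrt(2)))*(-1/185) = (-685 - 2*sqrt(2))*(-1/185) = 137/37 + 2*sqrt(2)/185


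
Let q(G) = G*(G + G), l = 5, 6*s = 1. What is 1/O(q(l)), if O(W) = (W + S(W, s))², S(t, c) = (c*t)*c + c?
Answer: 81/215296 ≈ 0.00037623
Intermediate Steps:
s = ⅙ (s = (⅙)*1 = ⅙ ≈ 0.16667)
S(t, c) = c + t*c² (S(t, c) = t*c² + c = c + t*c²)
q(G) = 2*G² (q(G) = G*(2*G) = 2*G²)
O(W) = (⅙ + 37*W/36)² (O(W) = (W + (1 + W/6)/6)² = (W + (⅙ + W/36))² = (⅙ + 37*W/36)²)
1/O(q(l)) = 1/((6 + 37*(2*5²))²/1296) = 1/((6 + 37*(2*25))²/1296) = 1/((6 + 37*50)²/1296) = 1/((6 + 1850)²/1296) = 1/((1/1296)*1856²) = 1/((1/1296)*3444736) = 1/(215296/81) = 81/215296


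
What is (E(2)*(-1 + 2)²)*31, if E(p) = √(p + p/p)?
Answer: 31*√3 ≈ 53.694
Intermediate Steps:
E(p) = √(1 + p) (E(p) = √(p + 1) = √(1 + p))
(E(2)*(-1 + 2)²)*31 = (√(1 + 2)*(-1 + 2)²)*31 = (√3*1²)*31 = (√3*1)*31 = √3*31 = 31*√3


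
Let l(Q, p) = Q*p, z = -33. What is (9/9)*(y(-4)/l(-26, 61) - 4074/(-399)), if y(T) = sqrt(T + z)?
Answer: 194/19 - I*sqrt(37)/1586 ≈ 10.211 - 0.0038353*I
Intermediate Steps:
y(T) = sqrt(-33 + T) (y(T) = sqrt(T - 33) = sqrt(-33 + T))
(9/9)*(y(-4)/l(-26, 61) - 4074/(-399)) = (9/9)*(sqrt(-33 - 4)/((-26*61)) - 4074/(-399)) = (9*(1/9))*(sqrt(-37)/(-1586) - 4074*(-1/399)) = 1*((I*sqrt(37))*(-1/1586) + 194/19) = 1*(-I*sqrt(37)/1586 + 194/19) = 1*(194/19 - I*sqrt(37)/1586) = 194/19 - I*sqrt(37)/1586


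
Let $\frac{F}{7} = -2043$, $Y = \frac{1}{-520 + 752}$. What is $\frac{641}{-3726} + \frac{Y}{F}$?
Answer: $- \frac{118151891}{686791224} \approx -0.17203$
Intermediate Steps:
$Y = \frac{1}{232} \approx 0.0043103$
$F = -14301$ ($F = 7 \left(-2043\right) = -14301$)
$\frac{641}{-3726} + \frac{Y}{F} = \frac{641}{-3726} + \frac{1}{232 \left(-14301\right)} = 641 \left(- \frac{1}{3726}\right) + \frac{1}{232} \left(- \frac{1}{14301}\right) = - \frac{641}{3726} - \frac{1}{3317832} = - \frac{118151891}{686791224}$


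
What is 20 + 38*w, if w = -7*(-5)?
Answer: 1350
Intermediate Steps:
w = 35
20 + 38*w = 20 + 38*35 = 20 + 1330 = 1350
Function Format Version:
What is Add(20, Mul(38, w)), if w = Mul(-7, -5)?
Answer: 1350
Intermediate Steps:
w = 35
Add(20, Mul(38, w)) = Add(20, Mul(38, 35)) = Add(20, 1330) = 1350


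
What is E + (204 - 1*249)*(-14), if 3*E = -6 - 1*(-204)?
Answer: 696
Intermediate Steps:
E = 66 (E = (-6 - 1*(-204))/3 = (-6 + 204)/3 = (⅓)*198 = 66)
E + (204 - 1*249)*(-14) = 66 + (204 - 1*249)*(-14) = 66 + (204 - 249)*(-14) = 66 - 45*(-14) = 66 + 630 = 696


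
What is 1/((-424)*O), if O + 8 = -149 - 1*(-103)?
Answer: 1/22896 ≈ 4.3676e-5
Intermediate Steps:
O = -54 (O = -8 + (-149 - 1*(-103)) = -8 + (-149 + 103) = -8 - 46 = -54)
1/((-424)*O) = 1/(-424*(-54)) = -1/424*(-1/54) = 1/22896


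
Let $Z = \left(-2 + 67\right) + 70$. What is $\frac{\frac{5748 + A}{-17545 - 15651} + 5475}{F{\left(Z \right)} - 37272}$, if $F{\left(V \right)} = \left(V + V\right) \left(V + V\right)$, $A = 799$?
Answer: $\frac{181741553}{1182707088} \approx 0.15367$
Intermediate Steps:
$Z = 135$ ($Z = 65 + 70 = 135$)
$F{\left(V \right)} = 4 V^{2}$ ($F{\left(V \right)} = 2 V 2 V = 4 V^{2}$)
$\frac{\frac{5748 + A}{-17545 - 15651} + 5475}{F{\left(Z \right)} - 37272} = \frac{\frac{5748 + 799}{-17545 - 15651} + 5475}{4 \cdot 135^{2} - 37272} = \frac{\frac{6547}{-33196} + 5475}{4 \cdot 18225 - 37272} = \frac{6547 \left(- \frac{1}{33196}\right) + 5475}{72900 - 37272} = \frac{- \frac{6547}{33196} + 5475}{35628} = \frac{181741553}{33196} \cdot \frac{1}{35628} = \frac{181741553}{1182707088}$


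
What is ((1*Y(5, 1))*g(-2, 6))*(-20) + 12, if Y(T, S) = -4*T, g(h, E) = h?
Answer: -788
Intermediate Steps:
((1*Y(5, 1))*g(-2, 6))*(-20) + 12 = ((1*(-4*5))*(-2))*(-20) + 12 = ((1*(-20))*(-2))*(-20) + 12 = -20*(-2)*(-20) + 12 = 40*(-20) + 12 = -800 + 12 = -788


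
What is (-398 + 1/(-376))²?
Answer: 22394823201/141376 ≈ 1.5841e+5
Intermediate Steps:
(-398 + 1/(-376))² = (-398 - 1/376)² = (-149649/376)² = 22394823201/141376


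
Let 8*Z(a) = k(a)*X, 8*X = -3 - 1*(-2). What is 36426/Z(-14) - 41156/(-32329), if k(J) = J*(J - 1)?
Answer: -12559798516/1131515 ≈ -11100.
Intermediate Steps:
k(J) = J*(-1 + J)
X = -⅛ (X = (-3 - 1*(-2))/8 = (-3 + 2)/8 = (⅛)*(-1) = -⅛ ≈ -0.12500)
Z(a) = -a*(-1 + a)/64 (Z(a) = ((a*(-1 + a))*(-⅛))/8 = (-a*(-1 + a)/8)/8 = -a*(-1 + a)/64)
36426/Z(-14) - 41156/(-32329) = 36426/(((1/64)*(-14)*(1 - 1*(-14)))) - 41156/(-32329) = 36426/(((1/64)*(-14)*(1 + 14))) - 41156*(-1/32329) = 36426/(((1/64)*(-14)*15)) + 41156/32329 = 36426/(-105/32) + 41156/32329 = 36426*(-32/105) + 41156/32329 = -388544/35 + 41156/32329 = -12559798516/1131515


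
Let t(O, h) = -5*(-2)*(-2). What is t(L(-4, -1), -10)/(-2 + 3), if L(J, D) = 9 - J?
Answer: -20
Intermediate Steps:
t(O, h) = -20 (t(O, h) = 10*(-2) = -20)
t(L(-4, -1), -10)/(-2 + 3) = -20/(-2 + 3) = -20/1 = 1*(-20) = -20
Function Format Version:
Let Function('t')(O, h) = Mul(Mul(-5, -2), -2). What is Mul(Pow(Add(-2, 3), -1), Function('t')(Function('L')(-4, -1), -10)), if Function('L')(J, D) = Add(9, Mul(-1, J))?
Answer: -20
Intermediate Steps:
Function('t')(O, h) = -20 (Function('t')(O, h) = Mul(10, -2) = -20)
Mul(Pow(Add(-2, 3), -1), Function('t')(Function('L')(-4, -1), -10)) = Mul(Pow(Add(-2, 3), -1), -20) = Mul(Pow(1, -1), -20) = Mul(1, -20) = -20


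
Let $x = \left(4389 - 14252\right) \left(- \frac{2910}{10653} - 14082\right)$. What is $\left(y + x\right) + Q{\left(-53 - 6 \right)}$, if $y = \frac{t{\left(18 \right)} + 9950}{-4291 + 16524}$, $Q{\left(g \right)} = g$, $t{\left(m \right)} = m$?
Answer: $\frac{6033443686366779}{43439383} \approx 1.3889 \cdot 10^{8}$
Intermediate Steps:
$y = \frac{9968}{12233}$ ($y = \frac{18 + 9950}{-4291 + 16524} = \frac{9968}{12233} \approx 0.81485$)
$x = \frac{493210677176}{3551}$ ($x = - 9863 \left(\left(-2910\right) \frac{1}{10653} - 14082\right) = - 9863 \left(- \frac{970}{3551} - 14082\right) = \left(-9863\right) \left(- \frac{50006152}{3551}\right) = \frac{493210677176}{3551} \approx 1.3889 \cdot 10^{8}$)
$\left(y + x\right) + Q{\left(-53 - 6 \right)} = \left(\frac{9968}{12233} + \frac{493210677176}{3551}\right) - 59 = \frac{6033446249290376}{43439383} - 59 = \frac{6033443686366779}{43439383}$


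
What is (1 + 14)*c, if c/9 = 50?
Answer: 6750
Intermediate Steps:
c = 450 (c = 9*50 = 450)
(1 + 14)*c = (1 + 14)*450 = 15*450 = 6750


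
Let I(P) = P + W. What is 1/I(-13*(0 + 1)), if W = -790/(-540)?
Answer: -54/623 ≈ -0.086677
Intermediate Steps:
W = 79/54 (W = -790*(-1/540) = 79/54 ≈ 1.4630)
I(P) = 79/54 + P (I(P) = P + 79/54 = 79/54 + P)
1/I(-13*(0 + 1)) = 1/(79/54 - 13*(0 + 1)) = 1/(79/54 - 13*1) = 1/(79/54 - 13) = 1/(-623/54) = -54/623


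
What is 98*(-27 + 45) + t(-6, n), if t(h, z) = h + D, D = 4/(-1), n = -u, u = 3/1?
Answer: 1754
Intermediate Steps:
u = 3 (u = 3*1 = 3)
n = -3 (n = -1*3 = -3)
D = -4 (D = 4*(-1) = -4)
t(h, z) = -4 + h (t(h, z) = h - 4 = -4 + h)
98*(-27 + 45) + t(-6, n) = 98*(-27 + 45) + (-4 - 6) = 98*18 - 10 = 1764 - 10 = 1754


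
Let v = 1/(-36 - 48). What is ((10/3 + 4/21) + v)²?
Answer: 87025/7056 ≈ 12.333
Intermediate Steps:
v = -1/84 (v = 1/(-84) = -1/84 ≈ -0.011905)
((10/3 + 4/21) + v)² = ((10/3 + 4/21) - 1/84)² = (74/21 - 1/84)² = (295/84)² = 87025/7056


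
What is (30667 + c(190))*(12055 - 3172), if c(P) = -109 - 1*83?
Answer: 270709425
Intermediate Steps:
c(P) = -192 (c(P) = -109 - 83 = -192)
(30667 + c(190))*(12055 - 3172) = (30667 - 192)*(12055 - 3172) = 30475*8883 = 270709425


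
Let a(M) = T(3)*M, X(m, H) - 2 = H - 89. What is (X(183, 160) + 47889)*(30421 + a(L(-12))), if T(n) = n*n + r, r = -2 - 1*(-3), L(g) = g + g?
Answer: 1447541122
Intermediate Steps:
L(g) = 2*g
r = 1 (r = -2 + 3 = 1)
T(n) = 1 + n² (T(n) = n*n + 1 = n² + 1 = 1 + n²)
X(m, H) = -87 + H (X(m, H) = 2 + (H - 89) = 2 + (-89 + H) = -87 + H)
a(M) = 10*M (a(M) = (1 + 3²)*M = (1 + 9)*M = 10*M)
(X(183, 160) + 47889)*(30421 + a(L(-12))) = ((-87 + 160) + 47889)*(30421 + 10*(2*(-12))) = (73 + 47889)*(30421 + 10*(-24)) = 47962*(30421 - 240) = 47962*30181 = 1447541122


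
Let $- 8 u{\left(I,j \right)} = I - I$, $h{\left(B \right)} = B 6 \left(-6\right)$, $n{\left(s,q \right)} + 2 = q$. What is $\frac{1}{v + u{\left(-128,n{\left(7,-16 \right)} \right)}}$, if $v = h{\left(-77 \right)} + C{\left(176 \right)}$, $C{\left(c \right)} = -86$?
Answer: $\frac{1}{2686} \approx 0.0003723$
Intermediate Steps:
$n{\left(s,q \right)} = -2 + q$
$h{\left(B \right)} = - 36 B$ ($h{\left(B \right)} = 6 B \left(-6\right) = - 36 B$)
$u{\left(I,j \right)} = 0$ ($u{\left(I,j \right)} = - \frac{I - I}{8} = \left(- \frac{1}{8}\right) 0 = 0$)
$v = 2686$ ($v = \left(-36\right) \left(-77\right) - 86 = 2772 - 86 = 2686$)
$\frac{1}{v + u{\left(-128,n{\left(7,-16 \right)} \right)}} = \frac{1}{2686 + 0} = \frac{1}{2686}$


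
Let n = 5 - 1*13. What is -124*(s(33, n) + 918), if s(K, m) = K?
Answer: -117924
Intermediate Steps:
n = -8 (n = 5 - 13 = -8)
-124*(s(33, n) + 918) = -124*(33 + 918) = -124*951 = -117924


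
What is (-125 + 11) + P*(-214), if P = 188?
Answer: -40346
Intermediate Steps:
(-125 + 11) + P*(-214) = (-125 + 11) + 188*(-214) = -114 - 40232 = -40346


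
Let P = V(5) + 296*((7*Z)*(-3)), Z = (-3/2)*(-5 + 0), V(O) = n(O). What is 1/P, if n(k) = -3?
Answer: -1/46623 ≈ -2.1449e-5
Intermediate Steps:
V(O) = -3
Z = 15/2 (Z = -3*½*(-5) = -3/2*(-5) = 15/2 ≈ 7.5000)
P = -46623 (P = -3 + 296*((7*(15/2))*(-3)) = -3 + 296*((105/2)*(-3)) = -3 + 296*(-315/2) = -3 - 46620 = -46623)
1/P = 1/(-46623) = -1/46623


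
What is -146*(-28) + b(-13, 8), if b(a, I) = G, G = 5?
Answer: 4093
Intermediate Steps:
b(a, I) = 5
-146*(-28) + b(-13, 8) = -146*(-28) + 5 = 4088 + 5 = 4093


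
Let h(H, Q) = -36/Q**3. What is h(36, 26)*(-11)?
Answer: 99/4394 ≈ 0.022531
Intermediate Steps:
h(H, Q) = -36/Q**3
h(36, 26)*(-11) = -36/26**3*(-11) = -36*1/17576*(-11) = -9/4394*(-11) = 99/4394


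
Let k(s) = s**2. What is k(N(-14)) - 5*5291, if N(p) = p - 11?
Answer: -25830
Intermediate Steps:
N(p) = -11 + p
k(N(-14)) - 5*5291 = (-11 - 14)**2 - 5*5291 = (-25)**2 - 1*26455 = 625 - 26455 = -25830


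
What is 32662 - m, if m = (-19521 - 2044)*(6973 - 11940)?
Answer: -107080693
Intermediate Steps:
m = 107113355 (m = -21565*(-4967) = 107113355)
32662 - m = 32662 - 1*107113355 = 32662 - 107113355 = -107080693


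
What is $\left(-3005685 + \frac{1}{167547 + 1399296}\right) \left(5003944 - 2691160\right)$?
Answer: $- \frac{3630636463963857312}{522281} \approx -6.9515 \cdot 10^{12}$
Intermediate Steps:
$\left(-3005685 + \frac{1}{167547 + 1399296}\right) \left(5003944 - 2691160\right) = \left(-3005685 + \frac{1}{1566843}\right) 2312784 = \left(- \frac{4709436502454}{1566843}\right) 2312784 = - \frac{3630636463963857312}{522281}$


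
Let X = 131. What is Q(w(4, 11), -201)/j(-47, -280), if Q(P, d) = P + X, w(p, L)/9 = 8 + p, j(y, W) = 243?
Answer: 239/243 ≈ 0.98354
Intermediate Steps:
w(p, L) = 72 + 9*p (w(p, L) = 9*(8 + p) = 72 + 9*p)
Q(P, d) = 131 + P (Q(P, d) = P + 131 = 131 + P)
Q(w(4, 11), -201)/j(-47, -280) = (131 + (72 + 9*4))/243 = (131 + (72 + 36))*(1/243) = (131 + 108)*(1/243) = 239*(1/243) = 239/243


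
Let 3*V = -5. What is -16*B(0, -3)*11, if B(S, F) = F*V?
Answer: -880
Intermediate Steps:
V = -5/3 (V = (1/3)*(-5) = -5/3 ≈ -1.6667)
B(S, F) = -5*F/3 (B(S, F) = F*(-5/3) = -5*F/3)
-16*B(0, -3)*11 = -(-80)*(-3)/3*11 = -16*5*11 = -80*11 = -880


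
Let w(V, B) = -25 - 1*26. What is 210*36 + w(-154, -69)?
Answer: 7509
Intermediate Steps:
w(V, B) = -51 (w(V, B) = -25 - 26 = -51)
210*36 + w(-154, -69) = 210*36 - 51 = 7560 - 51 = 7509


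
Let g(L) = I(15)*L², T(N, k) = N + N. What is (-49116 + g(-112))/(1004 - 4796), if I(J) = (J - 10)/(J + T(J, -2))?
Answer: 107375/8532 ≈ 12.585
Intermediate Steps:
T(N, k) = 2*N
I(J) = (-10 + J)/(3*J) (I(J) = (J - 10)/(J + 2*J) = (-10 + J)/((3*J)) = (-10 + J)*(1/(3*J)) = (-10 + J)/(3*J))
g(L) = L²/9 (g(L) = ((⅓)*(-10 + 15)/15)*L² = ((⅓)*(1/15)*5)*L² = L²/9)
(-49116 + g(-112))/(1004 - 4796) = (-49116 + (⅑)*(-112)²)/(1004 - 4796) = (-49116 + (⅑)*12544)/(-3792) = (-49116 + 12544/9)*(-1/3792) = -429500/9*(-1/3792) = 107375/8532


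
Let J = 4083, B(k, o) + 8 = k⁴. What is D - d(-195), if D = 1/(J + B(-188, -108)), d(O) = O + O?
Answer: 487188940291/1249202411 ≈ 390.00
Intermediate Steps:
B(k, o) = -8 + k⁴
d(O) = 2*O
D = 1/1249202411 (D = 1/(4083 + (-8 + (-188)⁴)) = 1/(4083 + (-8 + 1249198336)) = 1/(4083 + 1249198328) = 1/1249202411 ≈ 8.0051e-10)
D - d(-195) = 1/1249202411 - 2*(-195) = 1/1249202411 - 1*(-390) = 1/1249202411 + 390 = 487188940291/1249202411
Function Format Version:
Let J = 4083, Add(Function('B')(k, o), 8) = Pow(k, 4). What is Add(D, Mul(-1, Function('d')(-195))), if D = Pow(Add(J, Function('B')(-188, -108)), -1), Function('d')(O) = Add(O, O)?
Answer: Rational(487188940291, 1249202411) ≈ 390.00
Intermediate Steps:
Function('B')(k, o) = Add(-8, Pow(k, 4))
Function('d')(O) = Mul(2, O)
D = Rational(1, 1249202411) (D = Pow(Add(4083, Add(-8, Pow(-188, 4))), -1) = Pow(Add(4083, Add(-8, 1249198336)), -1) = Pow(Add(4083, 1249198328), -1) = Pow(1249202411, -1) = Rational(1, 1249202411) ≈ 8.0051e-10)
Add(D, Mul(-1, Function('d')(-195))) = Add(Rational(1, 1249202411), Mul(-1, Mul(2, -195))) = Add(Rational(1, 1249202411), Mul(-1, -390)) = Add(Rational(1, 1249202411), 390) = Rational(487188940291, 1249202411)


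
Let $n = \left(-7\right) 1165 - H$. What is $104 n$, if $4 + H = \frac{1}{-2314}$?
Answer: $- \frac{75445652}{89} \approx -8.477 \cdot 10^{5}$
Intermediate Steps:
$H = - \frac{9257}{2314}$ ($H = -4 + \frac{1}{-2314} = -4 - \frac{1}{2314} = - \frac{9257}{2314} \approx -4.0004$)
$n = - \frac{18861413}{2314}$ ($n = \left(-7\right) 1165 - - \frac{9257}{2314} = -8155 + \frac{9257}{2314} = - \frac{18861413}{2314} \approx -8151.0$)
$104 n = 104 \left(- \frac{18861413}{2314}\right) = - \frac{75445652}{89}$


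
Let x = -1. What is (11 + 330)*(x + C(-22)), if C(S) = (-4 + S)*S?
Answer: 194711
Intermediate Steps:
C(S) = S*(-4 + S)
(11 + 330)*(x + C(-22)) = (11 + 330)*(-1 - 22*(-4 - 22)) = 341*(-1 - 22*(-26)) = 341*(-1 + 572) = 341*571 = 194711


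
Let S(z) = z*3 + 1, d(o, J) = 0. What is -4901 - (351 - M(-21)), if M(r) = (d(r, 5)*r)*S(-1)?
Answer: -5252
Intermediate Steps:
S(z) = 1 + 3*z (S(z) = 3*z + 1 = 1 + 3*z)
M(r) = 0 (M(r) = (0*r)*(1 + 3*(-1)) = 0*(1 - 3) = 0*(-2) = 0)
-4901 - (351 - M(-21)) = -4901 - (351 - 1*0) = -4901 - (351 + 0) = -4901 - 1*351 = -4901 - 351 = -5252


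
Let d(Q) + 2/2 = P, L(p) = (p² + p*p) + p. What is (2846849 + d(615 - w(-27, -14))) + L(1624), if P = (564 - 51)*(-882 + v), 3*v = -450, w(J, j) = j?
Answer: 7593808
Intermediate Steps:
v = -150 (v = (⅓)*(-450) = -150)
P = -529416 (P = (564 - 51)*(-882 - 150) = 513*(-1032) = -529416)
L(p) = p + 2*p² (L(p) = (p² + p²) + p = 2*p² + p = p + 2*p²)
d(Q) = -529417 (d(Q) = -1 - 529416 = -529417)
(2846849 + d(615 - w(-27, -14))) + L(1624) = (2846849 - 529417) + 1624*(1 + 2*1624) = 2317432 + 1624*(1 + 3248) = 2317432 + 1624*3249 = 2317432 + 5276376 = 7593808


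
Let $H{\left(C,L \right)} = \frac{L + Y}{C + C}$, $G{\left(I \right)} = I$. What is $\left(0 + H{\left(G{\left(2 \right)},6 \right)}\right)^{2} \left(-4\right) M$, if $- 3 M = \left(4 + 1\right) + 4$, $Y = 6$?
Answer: $108$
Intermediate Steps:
$H{\left(C,L \right)} = \frac{6 + L}{2 C}$ ($H{\left(C,L \right)} = \frac{L + 6}{C + C} = \frac{6 + L}{2 C}$)
$M = -3$ ($M = - \frac{\left(4 + 1\right) + 4}{3} = - \frac{5 + 4}{3} = \left(- \frac{1}{3}\right) 9 = -3$)
$\left(0 + H{\left(G{\left(2 \right)},6 \right)}\right)^{2} \left(-4\right) M = \left(0 + \frac{6 + 6}{2 \cdot 2}\right)^{2} \left(-4\right) \left(-3\right) = \left(0 + \frac{1}{2} \cdot \frac{1}{2} \cdot 12\right)^{2} \left(-4\right) \left(-3\right) = \left(0 + 3\right)^{2} \left(-4\right) \left(-3\right) = 3^{2} \left(-4\right) \left(-3\right) = 9 \left(-4\right) \left(-3\right) = \left(-36\right) \left(-3\right) = 108$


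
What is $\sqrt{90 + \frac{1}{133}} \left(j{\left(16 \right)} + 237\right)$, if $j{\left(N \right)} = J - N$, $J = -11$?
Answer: $\frac{30 \sqrt{1592143}}{19} \approx 1992.3$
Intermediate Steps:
$j{\left(N \right)} = -11 - N$
$\sqrt{90 + \frac{1}{133}} \left(j{\left(16 \right)} + 237\right) = \sqrt{90 + \frac{1}{133}} \left(\left(-11 - 16\right) + 237\right) = \sqrt{\frac{11971}{133}} \left(-27 + 237\right) = \frac{\sqrt{1592143}}{133} \cdot 210 = \frac{30 \sqrt{1592143}}{19}$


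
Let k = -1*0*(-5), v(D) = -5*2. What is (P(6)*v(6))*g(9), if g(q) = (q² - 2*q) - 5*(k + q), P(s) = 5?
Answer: -900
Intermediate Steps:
v(D) = -10
k = 0 (k = 0*(-5) = 0)
g(q) = q² - 7*q (g(q) = (q² - 2*q) - 5*(0 + q) = (q² - 2*q) - 5*q = q² - 7*q)
(P(6)*v(6))*g(9) = (5*(-10))*(9*(-7 + 9)) = -450*2 = -50*18 = -900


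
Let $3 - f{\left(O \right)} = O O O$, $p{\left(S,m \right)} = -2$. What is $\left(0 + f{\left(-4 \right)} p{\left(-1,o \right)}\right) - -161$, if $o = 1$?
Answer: $27$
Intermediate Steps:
$f{\left(O \right)} = 3 - O^{3}$ ($f{\left(O \right)} = 3 - O O O = 3 - O^{2} O = 3 - O^{3}$)
$\left(0 + f{\left(-4 \right)} p{\left(-1,o \right)}\right) - -161 = \left(0 + \left(3 - \left(-4\right)^{3}\right) \left(-2\right)\right) - -161 = \left(0 + \left(3 - -64\right) \left(-2\right)\right) + 161 = \left(0 + \left(3 + 64\right) \left(-2\right)\right) + 161 = \left(0 + 67 \left(-2\right)\right) + 161 = \left(0 - 134\right) + 161 = -134 + 161 = 27$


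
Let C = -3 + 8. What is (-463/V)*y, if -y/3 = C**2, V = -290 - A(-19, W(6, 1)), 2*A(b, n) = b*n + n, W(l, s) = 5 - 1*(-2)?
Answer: -34725/227 ≈ -152.97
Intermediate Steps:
W(l, s) = 7 (W(l, s) = 5 + 2 = 7)
A(b, n) = n/2 + b*n/2 (A(b, n) = (b*n + n)/2 = (n + b*n)/2 = n/2 + b*n/2)
C = 5
V = -227 (V = -290 - 7*(1 - 19)/2 = -290 - 7*(-18)/2 = -290 - 1*(-63) = -290 + 63 = -227)
y = -75 (y = -3*5**2 = -3*25 = -75)
(-463/V)*y = -463/(-227)*(-75) = -463*(-1/227)*(-75) = (463/227)*(-75) = -34725/227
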